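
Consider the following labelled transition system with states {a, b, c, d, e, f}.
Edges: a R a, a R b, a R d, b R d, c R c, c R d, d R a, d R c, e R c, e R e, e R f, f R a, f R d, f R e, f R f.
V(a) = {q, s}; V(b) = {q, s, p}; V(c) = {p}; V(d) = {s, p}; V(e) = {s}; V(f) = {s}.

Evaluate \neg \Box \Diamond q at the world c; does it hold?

Recall that \Box ψ holds at a world iff ψ holds at every accessible world, and \Diamond ψ holds iff ψ holds at some accessible world.
At c: \Box \Diamond q is false, so \neg \Box \Diamond q is true.
  At c: \Box \Diamond q requires \Diamond q at every successor {c, d}.
    \Diamond q fails at c, so \Box \Diamond q is false at c.
      At c: \Diamond q requires q at some successor in {c, d}.
        At c: q is false.
        At d: q is false.
      So \Diamond q is false at c.

Yes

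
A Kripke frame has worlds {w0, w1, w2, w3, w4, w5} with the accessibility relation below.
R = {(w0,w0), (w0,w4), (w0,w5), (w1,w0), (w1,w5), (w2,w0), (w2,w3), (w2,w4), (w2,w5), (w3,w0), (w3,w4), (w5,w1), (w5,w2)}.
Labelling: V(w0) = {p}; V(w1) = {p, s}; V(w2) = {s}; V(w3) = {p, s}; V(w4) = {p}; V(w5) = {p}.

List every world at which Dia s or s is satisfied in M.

Let φ = Dia s or s. Evaluate φ at each world:
  w0 (successors {w0, w4, w5}): φ is false.
  w1 (successors {w0, w5}): φ is true.
  w2 (successors {w0, w3, w4, w5}): φ is true.
  w3 (successors {w0, w4}): φ is true.
  w4 (successors ∅): φ is false.
  w5 (successors {w1, w2}): φ is true.
For instance, at w5:
  At w5: Dia s is true, s is false, so Dia s or s is true.
    At w5: Dia s requires s at some successor in {w1, w2}.
      s holds at w1, so Dia s is true at w5.
Satisfying worlds: {w1, w2, w3, w5}

w1, w2, w3, w5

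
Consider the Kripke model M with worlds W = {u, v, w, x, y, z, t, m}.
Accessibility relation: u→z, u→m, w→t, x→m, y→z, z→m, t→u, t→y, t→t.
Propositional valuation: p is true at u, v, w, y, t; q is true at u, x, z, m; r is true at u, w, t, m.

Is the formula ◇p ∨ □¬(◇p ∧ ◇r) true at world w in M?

At w: ◇p is true, □¬(◇p ∧ ◇r) is false, so ◇p ∨ □¬(◇p ∧ ◇r) is true.
  At w: ◇p requires p at some successor in {t}.
    p holds at t, so ◇p is true at w.
  At w: □¬(◇p ∧ ◇r) requires ¬(◇p ∧ ◇r) at every successor {t}.
    ¬(◇p ∧ ◇r) fails at t, so □¬(◇p ∧ ◇r) is false at w.
      At t: ◇p ∧ ◇r is true, so ¬(◇p ∧ ◇r) is false.

Yes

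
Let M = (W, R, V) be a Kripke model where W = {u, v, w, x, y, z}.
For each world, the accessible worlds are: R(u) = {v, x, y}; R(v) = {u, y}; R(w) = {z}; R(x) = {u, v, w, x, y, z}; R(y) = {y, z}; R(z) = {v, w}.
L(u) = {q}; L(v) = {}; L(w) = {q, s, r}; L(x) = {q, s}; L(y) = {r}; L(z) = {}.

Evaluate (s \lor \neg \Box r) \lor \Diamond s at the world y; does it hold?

Yes

At y: s \lor \neg \Box r is true, \Diamond s is false, so (s \lor \neg \Box r) \lor \Diamond s is true.
  At y: s is false, \neg \Box r is true, so s \lor \neg \Box r is true.
    At y: \Box r is false, so \neg \Box r is true.
      At y: \Box r requires r at every successor {y, z}.
        r fails at z, so \Box r is false at y.
  At y: \Diamond s requires s at some successor in {y, z}.
    At y: s is false.
    At z: s is false.
  So \Diamond s is false at y.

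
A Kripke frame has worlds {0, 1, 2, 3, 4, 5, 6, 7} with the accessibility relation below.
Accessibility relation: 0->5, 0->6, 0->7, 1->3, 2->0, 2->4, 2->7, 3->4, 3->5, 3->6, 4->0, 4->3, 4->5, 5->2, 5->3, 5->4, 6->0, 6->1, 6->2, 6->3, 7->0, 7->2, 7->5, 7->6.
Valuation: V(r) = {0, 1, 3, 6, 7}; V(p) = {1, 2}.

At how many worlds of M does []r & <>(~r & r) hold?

Let φ = []r & <>(~r & r). Evaluate φ at each world:
  0 (successors {5, 6, 7}): φ is false.
  1 (successors {3}): φ is false.
  2 (successors {0, 4, 7}): φ is false.
  3 (successors {4, 5, 6}): φ is false.
  4 (successors {0, 3, 5}): φ is false.
  5 (successors {2, 3, 4}): φ is false.
  6 (successors {0, 1, 2, 3}): φ is false.
  7 (successors {0, 2, 5, 6}): φ is false.
For instance, at 5:
  At 5: []r is false, <>(~r & r) is false, so []r & <>(~r & r) is false.
    At 5: []r requires r at every successor {2, 3, 4}.
      r fails at 2, so []r is false at 5.
    At 5: <>(~r & r) requires ~r & r at some successor in {2, 3, 4}.
      At 2: ~r & r is false.
      At 3: ~r & r is false.
      At 4: ~r & r is false.
    So <>(~r & r) is false at 5.
Satisfying worlds: none.

0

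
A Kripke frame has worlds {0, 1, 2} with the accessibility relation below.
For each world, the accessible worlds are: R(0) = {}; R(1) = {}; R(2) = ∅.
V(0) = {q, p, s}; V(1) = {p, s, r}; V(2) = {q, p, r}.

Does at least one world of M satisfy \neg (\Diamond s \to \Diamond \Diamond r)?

Recall that \Diamond ψ holds at a world iff ψ holds at some accessible world.
Let φ = \neg (\Diamond s \to \Diamond \Diamond r). Evaluate φ at each world:
  0 (successors ∅): φ is false.
  1 (successors ∅): φ is false.
  2 (successors ∅): φ is false.
For instance, at 2:
  At 2: \Diamond s \to \Diamond \Diamond r is true, so \neg (\Diamond s \to \Diamond \Diamond r) is false.
    At 2: \Diamond s is false, \Diamond \Diamond r is false, so \Diamond s \to \Diamond \Diamond r is true.
      At 2: no accessible worlds, so \Diamond s is false.
      At 2: no accessible worlds, so \Diamond \Diamond r is false.

No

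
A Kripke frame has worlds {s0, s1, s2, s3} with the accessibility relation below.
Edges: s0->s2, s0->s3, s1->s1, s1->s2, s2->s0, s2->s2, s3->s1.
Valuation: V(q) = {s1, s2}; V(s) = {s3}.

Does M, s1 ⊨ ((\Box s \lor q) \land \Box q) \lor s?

Yes

Recall that \Box ψ holds at a world iff ψ holds at every accessible world, and \Diamond ψ holds iff ψ holds at some accessible world.
At s1: (\Box s \lor q) \land \Box q is true, s is false, so ((\Box s \lor q) \land \Box q) \lor s is true.
  At s1: \Box s \lor q is true, \Box q is true, so (\Box s \lor q) \land \Box q is true.
    At s1: \Box s is false, q is true, so \Box s \lor q is true.
      At s1: \Box s requires s at every successor {s1, s2}.
        s fails at s1, so \Box s is false at s1.
    At s1: \Box q requires q at every successor {s1, s2}.
      At s1: q is true.
      At s2: q is true.
    So \Box q is true at s1.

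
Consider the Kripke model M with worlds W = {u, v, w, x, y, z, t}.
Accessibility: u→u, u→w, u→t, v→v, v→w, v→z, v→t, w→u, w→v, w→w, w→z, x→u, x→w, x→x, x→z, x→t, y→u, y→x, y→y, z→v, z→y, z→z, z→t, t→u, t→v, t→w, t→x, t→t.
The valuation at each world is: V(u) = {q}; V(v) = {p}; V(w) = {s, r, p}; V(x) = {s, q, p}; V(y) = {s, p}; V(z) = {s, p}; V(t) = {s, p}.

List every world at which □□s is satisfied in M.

Let φ = □□s. Evaluate φ at each world:
  u (successors {u, w, t}): φ is false.
  v (successors {v, w, z, t}): φ is false.
  w (successors {u, v, w, z}): φ is false.
  x (successors {u, w, x, z, t}): φ is false.
  y (successors {u, x, y}): φ is false.
  z (successors {v, y, z, t}): φ is false.
  t (successors {u, v, w, x, t}): φ is false.
For instance, at u:
  At u: □□s requires □s at every successor {u, w, t}.
    □s fails at u, so □□s is false at u.
      At u: □s requires s at every successor {u, w, t}.
        s fails at u, so □s is false at u.
Satisfying worlds: none.

none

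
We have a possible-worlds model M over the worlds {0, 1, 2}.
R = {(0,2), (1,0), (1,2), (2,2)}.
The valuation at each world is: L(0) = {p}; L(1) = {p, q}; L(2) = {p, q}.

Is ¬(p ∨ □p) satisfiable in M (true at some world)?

Let φ = ¬(p ∨ □p). Evaluate φ at each world:
  0 (successors {2}): φ is false.
  1 (successors {0, 2}): φ is false.
  2 (successors {2}): φ is false.
For instance, at 2:
  At 2: p ∨ □p is true, so ¬(p ∨ □p) is false.
    At 2: p is true, □p is true, so p ∨ □p is true.
      At 2: □p requires p at every successor {2}.
        At 2: p is true.
      So □p is true at 2.

No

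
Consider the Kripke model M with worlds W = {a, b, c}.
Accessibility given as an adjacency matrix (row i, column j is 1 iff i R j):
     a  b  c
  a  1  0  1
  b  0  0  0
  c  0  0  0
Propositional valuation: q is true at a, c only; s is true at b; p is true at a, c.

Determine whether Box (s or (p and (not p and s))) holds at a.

Recall that Box ψ holds at a world iff ψ holds at every accessible world, and Dia ψ holds iff ψ holds at some accessible world.
At a: Box (s or (p and (not p and s))) requires s or (p and (not p and s)) at every successor {a, c}.
  s or (p and (not p and s)) fails at a, so Box (s or (p and (not p and s))) is false at a.

No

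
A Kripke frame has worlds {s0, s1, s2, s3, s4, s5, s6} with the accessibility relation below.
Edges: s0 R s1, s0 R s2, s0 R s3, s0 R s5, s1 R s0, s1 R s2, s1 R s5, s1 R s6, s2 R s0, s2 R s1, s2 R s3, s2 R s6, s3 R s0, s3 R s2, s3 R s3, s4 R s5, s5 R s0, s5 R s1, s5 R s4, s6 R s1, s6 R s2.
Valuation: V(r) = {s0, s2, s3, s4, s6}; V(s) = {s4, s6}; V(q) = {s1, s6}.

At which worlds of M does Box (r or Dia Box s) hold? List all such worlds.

s3

Recall that Box ψ holds at a world iff ψ holds at every accessible world, and Dia ψ holds iff ψ holds at some accessible world.
Let φ = Box (r or Dia Box s). Evaluate φ at each world:
  s0 (successors {s1, s2, s3, s5}): φ is false.
  s1 (successors {s0, s2, s5, s6}): φ is false.
  s2 (successors {s0, s1, s3, s6}): φ is false.
  s3 (successors {s0, s2, s3}): φ is true.
  s4 (successors {s5}): φ is false.
  s5 (successors {s0, s1, s4}): φ is false.
  s6 (successors {s1, s2}): φ is false.
For instance, at s2:
  At s2: Box (r or Dia Box s) requires r or Dia Box s at every successor {s0, s1, s3, s6}.
    r or Dia Box s fails at s1, so Box (r or Dia Box s) is false at s2.
      At s1: r is false, Dia Box s is false, so r or Dia Box s is false.
Satisfying worlds: {s3}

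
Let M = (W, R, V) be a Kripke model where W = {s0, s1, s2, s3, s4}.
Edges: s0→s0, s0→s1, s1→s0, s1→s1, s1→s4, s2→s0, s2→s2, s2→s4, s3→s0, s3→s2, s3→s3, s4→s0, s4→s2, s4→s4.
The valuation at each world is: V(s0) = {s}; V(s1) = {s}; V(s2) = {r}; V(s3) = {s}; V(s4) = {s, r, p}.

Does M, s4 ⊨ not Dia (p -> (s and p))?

No

At s4: Dia (p -> (s and p)) is true, so not Dia (p -> (s and p)) is false.
  At s4: Dia (p -> (s and p)) requires p -> (s and p) at some successor in {s0, s2, s4}.
    p -> (s and p) holds at s0, so Dia (p -> (s and p)) is true at s4.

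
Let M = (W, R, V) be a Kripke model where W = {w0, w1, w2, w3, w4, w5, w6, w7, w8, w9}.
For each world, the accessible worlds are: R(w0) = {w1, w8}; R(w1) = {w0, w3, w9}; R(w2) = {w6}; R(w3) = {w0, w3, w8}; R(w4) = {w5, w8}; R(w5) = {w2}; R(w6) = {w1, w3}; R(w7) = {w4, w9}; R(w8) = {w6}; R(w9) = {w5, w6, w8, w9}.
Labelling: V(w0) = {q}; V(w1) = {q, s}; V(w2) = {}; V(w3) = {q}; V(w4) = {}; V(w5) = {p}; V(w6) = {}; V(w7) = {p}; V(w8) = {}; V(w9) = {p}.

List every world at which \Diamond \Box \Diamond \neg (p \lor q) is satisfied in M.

Let φ = \Diamond \Box \Diamond \neg (p \lor q). Evaluate φ at each world:
  w0 (successors {w1, w8}): φ is true.
  w1 (successors {w0, w3, w9}): φ is true.
  w2 (successors {w6}): φ is false.
  w3 (successors {w0, w3, w8}): φ is true.
  w4 (successors {w5, w8}): φ is true.
  w5 (successors {w2}): φ is false.
  w6 (successors {w1, w3}): φ is true.
  w7 (successors {w4, w9}): φ is true.
  w8 (successors {w6}): φ is false.
  w9 (successors {w5, w6, w8, w9}): φ is true.
For instance, at w0:
  At w0: \Diamond \Box \Diamond \neg (p \lor q) requires \Box \Diamond \neg (p \lor q) at some successor in {w1, w8}.
    \Box \Diamond \neg (p \lor q) holds at w1, so \Diamond \Box \Diamond \neg (p \lor q) is true at w0.
      At w1: \Box \Diamond \neg (p \lor q) requires \Diamond \neg (p \lor q) at every successor {w0, w3, w9}.
        At w0: \Diamond \neg (p \lor q) is true.
        At w3: \Diamond \neg (p \lor q) is true.
        At w9: \Diamond \neg (p \lor q) is true.
      So \Box \Diamond \neg (p \lor q) is true at w1.
Satisfying worlds: {w0, w1, w3, w4, w6, w7, w9}

w0, w1, w3, w4, w6, w7, w9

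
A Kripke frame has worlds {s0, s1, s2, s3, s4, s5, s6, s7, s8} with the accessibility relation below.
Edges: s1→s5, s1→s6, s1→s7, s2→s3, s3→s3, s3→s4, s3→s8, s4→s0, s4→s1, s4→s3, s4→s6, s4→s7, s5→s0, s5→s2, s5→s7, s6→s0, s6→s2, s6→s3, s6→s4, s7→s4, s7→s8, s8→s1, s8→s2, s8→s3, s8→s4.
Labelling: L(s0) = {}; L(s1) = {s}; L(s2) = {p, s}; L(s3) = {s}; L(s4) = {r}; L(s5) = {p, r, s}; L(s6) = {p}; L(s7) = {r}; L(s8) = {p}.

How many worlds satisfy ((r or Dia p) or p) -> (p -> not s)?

Recall that Dia ψ holds at a world iff ψ holds at some accessible world.
Let φ = ((r or Dia p) or p) -> (p -> not s). Evaluate φ at each world:
  s0 (successors ∅): φ is true.
  s1 (successors {s5, s6, s7}): φ is true.
  s2 (successors {s3}): φ is false.
  s3 (successors {s3, s4, s8}): φ is true.
  s4 (successors {s0, s1, s3, s6, s7}): φ is true.
  s5 (successors {s0, s2, s7}): φ is false.
  s6 (successors {s0, s2, s3, s4}): φ is true.
  s7 (successors {s4, s8}): φ is true.
  s8 (successors {s1, s2, s3, s4}): φ is true.
For instance, at s8:
  At s8: (r or Dia p) or p is true, p -> not s is true, so ((r or Dia p) or p) -> (p -> not s) is true.
    At s8: r or Dia p is true, p is true, so (r or Dia p) or p is true.
      At s8: r is false, Dia p is true, so r or Dia p is true.
Satisfying worlds: {s0, s1, s3, s4, s6, s7, s8}

7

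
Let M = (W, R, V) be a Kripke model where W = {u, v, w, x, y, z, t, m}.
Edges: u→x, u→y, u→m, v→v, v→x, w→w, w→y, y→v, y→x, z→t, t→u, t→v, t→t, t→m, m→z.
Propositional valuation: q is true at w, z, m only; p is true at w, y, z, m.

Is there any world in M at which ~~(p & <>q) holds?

Yes

Let φ = ~~(p & <>q). Evaluate φ at each world:
  u (successors {x, y, m}): φ is false.
  v (successors {v, x}): φ is false.
  w (successors {w, y}): φ is true.
  x (successors ∅): φ is false.
  y (successors {v, x}): φ is false.
  z (successors {t}): φ is false.
  t (successors {u, v, t, m}): φ is false.
  m (successors {z}): φ is true.
Detail at w (witness):
  At w: ~(p & <>q) is false, so ~~(p & <>q) is true.
    At w: p & <>q is true, so ~(p & <>q) is false.
      At w: p is true, <>q is true, so p & <>q is true.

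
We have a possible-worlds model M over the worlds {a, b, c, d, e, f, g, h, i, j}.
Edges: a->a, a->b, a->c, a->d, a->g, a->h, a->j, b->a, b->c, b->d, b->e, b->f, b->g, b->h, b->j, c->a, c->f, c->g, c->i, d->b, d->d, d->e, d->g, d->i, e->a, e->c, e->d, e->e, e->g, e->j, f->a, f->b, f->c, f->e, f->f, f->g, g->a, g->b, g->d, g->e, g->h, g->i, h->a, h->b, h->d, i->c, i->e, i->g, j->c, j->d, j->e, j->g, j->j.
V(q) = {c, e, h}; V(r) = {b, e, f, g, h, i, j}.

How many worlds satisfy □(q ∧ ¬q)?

0

Let φ = □(q ∧ ¬q). Evaluate φ at each world:
  a (successors {a, b, c, d, g, h, j}): φ is false.
  b (successors {a, c, d, e, f, g, h, j}): φ is false.
  c (successors {a, f, g, i}): φ is false.
  d (successors {b, d, e, g, i}): φ is false.
  e (successors {a, c, d, e, g, j}): φ is false.
  f (successors {a, b, c, e, f, g}): φ is false.
  g (successors {a, b, d, e, h, i}): φ is false.
  h (successors {a, b, d}): φ is false.
  i (successors {c, e, g}): φ is false.
  j (successors {c, d, e, g, j}): φ is false.
For instance, at i:
  At i: □(q ∧ ¬q) requires q ∧ ¬q at every successor {c, e, g}.
    q ∧ ¬q fails at c, so □(q ∧ ¬q) is false at i.
Satisfying worlds: none.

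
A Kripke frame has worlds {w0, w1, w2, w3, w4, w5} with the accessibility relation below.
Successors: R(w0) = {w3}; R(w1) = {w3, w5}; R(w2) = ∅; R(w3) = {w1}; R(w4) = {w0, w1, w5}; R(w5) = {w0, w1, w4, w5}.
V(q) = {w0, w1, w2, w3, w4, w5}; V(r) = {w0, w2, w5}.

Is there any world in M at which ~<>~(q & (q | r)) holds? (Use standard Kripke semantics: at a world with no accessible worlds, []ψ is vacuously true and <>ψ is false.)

Recall that <>ψ holds at a world iff ψ holds at some accessible world.
Let φ = ~<>~(q & (q | r)). Evaluate φ at each world:
  w0 (successors {w3}): φ is true.
  w1 (successors {w3, w5}): φ is true.
  w2 (successors ∅): φ is true.
  w3 (successors {w1}): φ is true.
  w4 (successors {w0, w1, w5}): φ is true.
  w5 (successors {w0, w1, w4, w5}): φ is true.
Detail at w0 (witness):
  At w0: <>~(q & (q | r)) is false, so ~<>~(q & (q | r)) is true.
    At w0: <>~(q & (q | r)) requires ~(q & (q | r)) at some successor in {w3}.
      At w3: ~(q & (q | r)) is false.
    So <>~(q & (q | r)) is false at w0.

Yes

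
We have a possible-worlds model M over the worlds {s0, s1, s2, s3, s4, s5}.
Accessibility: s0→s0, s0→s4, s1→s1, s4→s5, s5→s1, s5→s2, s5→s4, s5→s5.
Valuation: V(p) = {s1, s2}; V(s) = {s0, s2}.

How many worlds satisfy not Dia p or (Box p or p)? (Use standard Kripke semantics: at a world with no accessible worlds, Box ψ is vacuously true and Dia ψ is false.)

Let φ = not Dia p or (Box p or p). Evaluate φ at each world:
  s0 (successors {s0, s4}): φ is true.
  s1 (successors {s1}): φ is true.
  s2 (successors ∅): φ is true.
  s3 (successors ∅): φ is true.
  s4 (successors {s5}): φ is true.
  s5 (successors {s1, s2, s4, s5}): φ is false.
For instance, at s0:
  At s0: not Dia p is true, Box p or p is false, so not Dia p or (Box p or p) is true.
    At s0: Dia p is false, so not Dia p is true.
      At s0: Dia p requires p at some successor in {s0, s4}.
        At s0: p is false.
        At s4: p is false.
      So Dia p is false at s0.
    At s0: Box p is false, p is false, so Box p or p is false.
      At s0: Box p requires p at every successor {s0, s4}.
        p fails at s0, so Box p is false at s0.
Satisfying worlds: {s0, s1, s2, s3, s4}

5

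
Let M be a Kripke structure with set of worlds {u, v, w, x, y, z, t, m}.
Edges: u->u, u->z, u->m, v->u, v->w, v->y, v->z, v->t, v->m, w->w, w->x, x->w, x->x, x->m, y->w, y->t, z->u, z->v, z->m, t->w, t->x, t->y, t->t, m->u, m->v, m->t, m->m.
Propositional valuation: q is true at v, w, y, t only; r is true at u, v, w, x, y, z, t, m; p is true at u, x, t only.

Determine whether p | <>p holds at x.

Yes

At x: p is true, <>p is true, so p | <>p is true.
  At x: <>p requires p at some successor in {w, x, m}.
    p holds at x, so <>p is true at x.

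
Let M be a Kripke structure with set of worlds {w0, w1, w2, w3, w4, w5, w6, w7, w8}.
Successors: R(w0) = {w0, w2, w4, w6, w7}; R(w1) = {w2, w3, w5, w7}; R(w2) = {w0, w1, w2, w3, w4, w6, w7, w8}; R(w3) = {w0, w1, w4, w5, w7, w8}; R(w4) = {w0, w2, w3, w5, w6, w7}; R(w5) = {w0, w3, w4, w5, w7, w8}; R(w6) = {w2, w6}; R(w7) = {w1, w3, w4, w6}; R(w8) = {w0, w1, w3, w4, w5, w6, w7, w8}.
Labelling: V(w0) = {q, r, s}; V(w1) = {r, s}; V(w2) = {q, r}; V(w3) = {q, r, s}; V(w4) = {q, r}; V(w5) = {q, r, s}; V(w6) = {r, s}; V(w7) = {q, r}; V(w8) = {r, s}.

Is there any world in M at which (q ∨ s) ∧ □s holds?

No

Let φ = (q ∨ s) ∧ □s. Evaluate φ at each world:
  w0 (successors {w0, w2, w4, w6, w7}): φ is false.
  w1 (successors {w2, w3, w5, w7}): φ is false.
  w2 (successors {w0, w1, w2, w3, w4, w6, w7, w8}): φ is false.
  w3 (successors {w0, w1, w4, w5, w7, w8}): φ is false.
  w4 (successors {w0, w2, w3, w5, w6, w7}): φ is false.
  w5 (successors {w0, w3, w4, w5, w7, w8}): φ is false.
  w6 (successors {w2, w6}): φ is false.
  w7 (successors {w1, w3, w4, w6}): φ is false.
  w8 (successors {w0, w1, w3, w4, w5, w6, w7, w8}): φ is false.
For instance, at w5:
  At w5: q ∨ s is true, □s is false, so (q ∨ s) ∧ □s is false.
    At w5: □s requires s at every successor {w0, w3, w4, w5, w7, w8}.
      s fails at w4, so □s is false at w5.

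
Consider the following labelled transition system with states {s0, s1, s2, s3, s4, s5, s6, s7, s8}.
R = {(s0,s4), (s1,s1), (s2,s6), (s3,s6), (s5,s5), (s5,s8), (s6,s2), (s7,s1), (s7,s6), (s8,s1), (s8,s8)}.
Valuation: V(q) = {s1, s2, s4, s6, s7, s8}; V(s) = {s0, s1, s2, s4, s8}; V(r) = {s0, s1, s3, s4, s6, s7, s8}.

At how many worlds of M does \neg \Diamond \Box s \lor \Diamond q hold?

9

Recall that \Box ψ holds at a world iff ψ holds at every accessible world, and \Diamond ψ holds iff ψ holds at some accessible world.
Let φ = \neg \Diamond \Box s \lor \Diamond q. Evaluate φ at each world:
  s0 (successors {s4}): φ is true.
  s1 (successors {s1}): φ is true.
  s2 (successors {s6}): φ is true.
  s3 (successors {s6}): φ is true.
  s4 (successors ∅): φ is true.
  s5 (successors {s5, s8}): φ is true.
  s6 (successors {s2}): φ is true.
  s7 (successors {s1, s6}): φ is true.
  s8 (successors {s1, s8}): φ is true.
For instance, at s2:
  At s2: \neg \Diamond \Box s is false, \Diamond q is true, so \neg \Diamond \Box s \lor \Diamond q is true.
    At s2: \Diamond \Box s is true, so \neg \Diamond \Box s is false.
      At s2: \Diamond \Box s requires \Box s at some successor in {s6}.
        \Box s holds at s6, so \Diamond \Box s is true at s2.
    At s2: \Diamond q requires q at some successor in {s6}.
      q holds at s6, so \Diamond q is true at s2.
Satisfying worlds: {s0, s1, s2, s3, s4, s5, s6, s7, s8}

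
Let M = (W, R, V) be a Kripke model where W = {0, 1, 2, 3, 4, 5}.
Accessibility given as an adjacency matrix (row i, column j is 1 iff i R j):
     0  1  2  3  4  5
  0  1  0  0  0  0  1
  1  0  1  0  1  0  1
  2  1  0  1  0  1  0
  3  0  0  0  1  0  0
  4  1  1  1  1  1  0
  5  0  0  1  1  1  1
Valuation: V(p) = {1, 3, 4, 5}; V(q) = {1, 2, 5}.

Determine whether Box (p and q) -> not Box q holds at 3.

Recall that Box ψ holds at a world iff ψ holds at every accessible world, and Dia ψ holds iff ψ holds at some accessible world.
At 3: Box (p and q) is false, not Box q is true, so Box (p and q) -> not Box q is true.
  At 3: Box (p and q) requires p and q at every successor {3}.
    p and q fails at 3, so Box (p and q) is false at 3.
  At 3: Box q is false, so not Box q is true.
    At 3: Box q requires q at every successor {3}.
      q fails at 3, so Box q is false at 3.

Yes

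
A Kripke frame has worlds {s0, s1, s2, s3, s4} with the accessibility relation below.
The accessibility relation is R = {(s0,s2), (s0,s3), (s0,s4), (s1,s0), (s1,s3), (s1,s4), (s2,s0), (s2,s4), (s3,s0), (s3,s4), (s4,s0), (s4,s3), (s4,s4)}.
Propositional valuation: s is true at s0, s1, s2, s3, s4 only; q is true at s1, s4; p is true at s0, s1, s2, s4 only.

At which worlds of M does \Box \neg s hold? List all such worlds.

none

Let φ = \Box \neg s. Evaluate φ at each world:
  s0 (successors {s2, s3, s4}): φ is false.
  s1 (successors {s0, s3, s4}): φ is false.
  s2 (successors {s0, s4}): φ is false.
  s3 (successors {s0, s4}): φ is false.
  s4 (successors {s0, s3, s4}): φ is false.
For instance, at s2:
  At s2: \Box \neg s requires \neg s at every successor {s0, s4}.
    \neg s fails at s0, so \Box \neg s is false at s2.
Satisfying worlds: none.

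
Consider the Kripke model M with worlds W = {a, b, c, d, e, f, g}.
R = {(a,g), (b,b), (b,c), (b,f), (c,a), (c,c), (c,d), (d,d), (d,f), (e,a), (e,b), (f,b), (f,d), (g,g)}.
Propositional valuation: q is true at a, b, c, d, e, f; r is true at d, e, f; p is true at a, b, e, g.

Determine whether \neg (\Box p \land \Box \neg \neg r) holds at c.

At c: \Box p \land \Box \neg \neg r is false, so \neg (\Box p \land \Box \neg \neg r) is true.
  At c: \Box p is false, \Box \neg \neg r is false, so \Box p \land \Box \neg \neg r is false.
    At c: \Box p requires p at every successor {a, c, d}.
      p fails at c, so \Box p is false at c.
    At c: \Box \neg \neg r requires \neg \neg r at every successor {a, c, d}.
      \neg \neg r fails at a, so \Box \neg \neg r is false at c.

Yes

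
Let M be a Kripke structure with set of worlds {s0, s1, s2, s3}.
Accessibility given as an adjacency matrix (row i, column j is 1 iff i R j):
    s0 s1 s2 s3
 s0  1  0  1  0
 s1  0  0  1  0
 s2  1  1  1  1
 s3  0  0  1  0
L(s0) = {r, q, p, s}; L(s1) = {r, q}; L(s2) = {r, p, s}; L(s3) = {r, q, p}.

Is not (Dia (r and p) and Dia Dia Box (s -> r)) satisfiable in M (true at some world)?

Let φ = not (Dia (r and p) and Dia Dia Box (s -> r)). Evaluate φ at each world:
  s0 (successors {s0, s2}): φ is false.
  s1 (successors {s2}): φ is false.
  s2 (successors {s0, s1, s2, s3}): φ is false.
  s3 (successors {s2}): φ is false.
For instance, at s3:
  At s3: Dia (r and p) and Dia Dia Box (s -> r) is true, so not (Dia (r and p) and Dia Dia Box (s -> r)) is false.
    At s3: Dia (r and p) is true, Dia Dia Box (s -> r) is true, so Dia (r and p) and Dia Dia Box (s -> r) is true.
      At s3: Dia (r and p) requires r and p at some successor in {s2}.
        r and p holds at s2, so Dia (r and p) is true at s3.
      At s3: Dia Dia Box (s -> r) requires Dia Box (s -> r) at some successor in {s2}.
        Dia Box (s -> r) holds at s2, so Dia Dia Box (s -> r) is true at s3.

No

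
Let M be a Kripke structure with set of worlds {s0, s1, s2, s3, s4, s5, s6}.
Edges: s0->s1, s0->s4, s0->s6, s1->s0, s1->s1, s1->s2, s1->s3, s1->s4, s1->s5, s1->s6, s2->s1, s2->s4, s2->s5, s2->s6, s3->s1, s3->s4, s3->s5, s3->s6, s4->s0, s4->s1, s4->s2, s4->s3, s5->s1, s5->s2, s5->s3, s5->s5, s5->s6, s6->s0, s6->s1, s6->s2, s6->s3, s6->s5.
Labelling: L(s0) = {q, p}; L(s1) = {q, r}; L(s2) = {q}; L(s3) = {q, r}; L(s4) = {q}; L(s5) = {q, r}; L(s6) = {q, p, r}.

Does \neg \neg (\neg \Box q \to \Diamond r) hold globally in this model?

Yes

Recall that \Box ψ holds at a world iff ψ holds at every accessible world, and \Diamond ψ holds iff ψ holds at some accessible world.
Let φ = \neg \neg (\neg \Box q \to \Diamond r). Evaluate φ at each world:
  s0 (successors {s1, s4, s6}): φ is true.
  s1 (successors {s0, s1, s2, s3, s4, s5, s6}): φ is true.
  s2 (successors {s1, s4, s5, s6}): φ is true.
  s3 (successors {s1, s4, s5, s6}): φ is true.
  s4 (successors {s0, s1, s2, s3}): φ is true.
  s5 (successors {s1, s2, s3, s5, s6}): φ is true.
  s6 (successors {s0, s1, s2, s3, s5}): φ is true.
For instance, at s1:
  At s1: \neg (\neg \Box q \to \Diamond r) is false, so \neg \neg (\neg \Box q \to \Diamond r) is true.
    At s1: \neg \Box q \to \Diamond r is true, so \neg (\neg \Box q \to \Diamond r) is false.
      At s1: \neg \Box q is false, \Diamond r is true, so \neg \Box q \to \Diamond r is true.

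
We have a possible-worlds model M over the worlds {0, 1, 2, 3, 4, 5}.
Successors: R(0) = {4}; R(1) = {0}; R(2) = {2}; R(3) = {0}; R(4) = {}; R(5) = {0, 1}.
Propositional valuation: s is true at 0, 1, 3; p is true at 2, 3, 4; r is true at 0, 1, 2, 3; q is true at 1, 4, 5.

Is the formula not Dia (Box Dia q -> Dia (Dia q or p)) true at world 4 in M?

At 4: Dia (Box Dia q -> Dia (Dia q or p)) is false, so not Dia (Box Dia q -> Dia (Dia q or p)) is true.
  At 4: no accessible worlds, so Dia (Box Dia q -> Dia (Dia q or p)) is false.

Yes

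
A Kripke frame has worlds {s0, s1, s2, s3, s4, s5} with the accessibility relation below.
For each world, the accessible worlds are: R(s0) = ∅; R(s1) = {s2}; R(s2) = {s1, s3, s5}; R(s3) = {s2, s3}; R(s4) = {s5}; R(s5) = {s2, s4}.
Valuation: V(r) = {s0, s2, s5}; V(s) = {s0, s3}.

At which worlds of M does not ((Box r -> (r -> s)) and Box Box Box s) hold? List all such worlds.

s1, s2, s3, s4, s5

Let φ = not ((Box r -> (r -> s)) and Box Box Box s). Evaluate φ at each world:
  s0 (successors ∅): φ is false.
  s1 (successors {s2}): φ is true.
  s2 (successors {s1, s3, s5}): φ is true.
  s3 (successors {s2, s3}): φ is true.
  s4 (successors {s5}): φ is true.
  s5 (successors {s2, s4}): φ is true.
For instance, at s2:
  At s2: (Box r -> (r -> s)) and Box Box Box s is false, so not ((Box r -> (r -> s)) and Box Box Box s) is true.
    At s2: Box r -> (r -> s) is true, Box Box Box s is false, so (Box r -> (r -> s)) and Box Box Box s is false.
      At s2: Box r is false, r -> s is false, so Box r -> (r -> s) is true.
      At s2: Box Box Box s requires Box Box s at every successor {s1, s3, s5}.
        Box Box s fails at s1, so Box Box Box s is false at s2.
Satisfying worlds: {s1, s2, s3, s4, s5}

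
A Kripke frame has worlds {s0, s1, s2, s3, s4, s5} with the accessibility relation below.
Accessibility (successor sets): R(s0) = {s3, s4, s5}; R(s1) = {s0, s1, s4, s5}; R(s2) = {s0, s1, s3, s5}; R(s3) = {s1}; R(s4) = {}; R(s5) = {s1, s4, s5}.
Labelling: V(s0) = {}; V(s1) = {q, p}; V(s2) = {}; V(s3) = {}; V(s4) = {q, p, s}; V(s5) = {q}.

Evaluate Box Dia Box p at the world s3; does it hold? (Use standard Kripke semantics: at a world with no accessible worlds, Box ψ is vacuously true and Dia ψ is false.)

Recall that Box ψ holds at a world iff ψ holds at every accessible world, and Dia ψ holds iff ψ holds at some accessible world.
At s3: Box Dia Box p requires Dia Box p at every successor {s1}.
    At s1: Dia Box p requires Box p at some successor in {s0, s1, s4, s5}.
      Box p holds at s4, so Dia Box p is true at s1.
So Box Dia Box p is true at s3.

Yes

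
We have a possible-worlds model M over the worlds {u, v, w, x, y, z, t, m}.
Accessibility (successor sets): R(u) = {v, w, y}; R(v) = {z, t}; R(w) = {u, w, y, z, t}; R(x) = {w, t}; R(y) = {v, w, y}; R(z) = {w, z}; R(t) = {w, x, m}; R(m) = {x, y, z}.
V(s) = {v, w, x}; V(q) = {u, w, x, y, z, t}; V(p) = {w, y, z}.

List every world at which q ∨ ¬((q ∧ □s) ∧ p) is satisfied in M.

u, v, w, x, y, z, t, m

Let φ = q ∨ ¬((q ∧ □s) ∧ p). Evaluate φ at each world:
  u (successors {v, w, y}): φ is true.
  v (successors {z, t}): φ is true.
  w (successors {u, w, y, z, t}): φ is true.
  x (successors {w, t}): φ is true.
  y (successors {v, w, y}): φ is true.
  z (successors {w, z}): φ is true.
  t (successors {w, x, m}): φ is true.
  m (successors {x, y, z}): φ is true.
For instance, at m:
  At m: q is false, ¬((q ∧ □s) ∧ p) is true, so q ∨ ¬((q ∧ □s) ∧ p) is true.
    At m: (q ∧ □s) ∧ p is false, so ¬((q ∧ □s) ∧ p) is true.
      At m: q ∧ □s is false, p is false, so (q ∧ □s) ∧ p is false.
Satisfying worlds: {u, v, w, x, y, z, t, m}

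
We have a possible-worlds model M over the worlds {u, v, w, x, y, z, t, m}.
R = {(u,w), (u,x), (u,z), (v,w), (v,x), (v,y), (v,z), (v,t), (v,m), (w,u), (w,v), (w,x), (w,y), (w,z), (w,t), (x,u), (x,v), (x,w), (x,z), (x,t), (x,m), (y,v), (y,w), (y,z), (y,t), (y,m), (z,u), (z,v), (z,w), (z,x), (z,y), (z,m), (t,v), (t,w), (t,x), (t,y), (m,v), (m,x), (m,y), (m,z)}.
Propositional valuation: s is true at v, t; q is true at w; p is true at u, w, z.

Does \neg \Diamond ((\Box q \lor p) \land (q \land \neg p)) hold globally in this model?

Yes

Let φ = \neg \Diamond ((\Box q \lor p) \land (q \land \neg p)). Evaluate φ at each world:
  u (successors {w, x, z}): φ is true.
  v (successors {w, x, y, z, t, m}): φ is true.
  w (successors {u, v, x, y, z, t}): φ is true.
  x (successors {u, v, w, z, t, m}): φ is true.
  y (successors {v, w, z, t, m}): φ is true.
  z (successors {u, v, w, x, y, m}): φ is true.
  t (successors {v, w, x, y}): φ is true.
  m (successors {v, x, y, z}): φ is true.
For instance, at v:
  At v: \Diamond ((\Box q \lor p) \land (q \land \neg p)) is false, so \neg \Diamond ((\Box q \lor p) \land (q \land \neg p)) is true.
    At v: \Diamond ((\Box q \lor p) \land (q \land \neg p)) requires (\Box q \lor p) \land (q \land \neg p) at some successor in {w, x, y, z, t, m}.
      At w: (\Box q \lor p) \land (q \land \neg p) is false.
      At x: (\Box q \lor p) \land (q \land \neg p) is false.
      At y: (\Box q \lor p) \land (q \land \neg p) is false.
      At z: (\Box q \lor p) \land (q \land \neg p) is false.
      At t: (\Box q \lor p) \land (q \land \neg p) is false.
      At m: (\Box q \lor p) \land (q \land \neg p) is false.
    So \Diamond ((\Box q \lor p) \land (q \land \neg p)) is false at v.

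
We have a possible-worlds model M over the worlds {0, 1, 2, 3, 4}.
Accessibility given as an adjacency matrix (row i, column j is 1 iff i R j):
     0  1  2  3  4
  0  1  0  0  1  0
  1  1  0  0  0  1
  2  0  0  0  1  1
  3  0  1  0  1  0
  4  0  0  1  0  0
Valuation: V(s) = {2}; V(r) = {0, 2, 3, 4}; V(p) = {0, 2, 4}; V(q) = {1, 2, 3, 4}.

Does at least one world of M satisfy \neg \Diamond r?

No

Recall that \Diamond ψ holds at a world iff ψ holds at some accessible world.
Let φ = \neg \Diamond r. Evaluate φ at each world:
  0 (successors {0, 3}): φ is false.
  1 (successors {0, 4}): φ is false.
  2 (successors {3, 4}): φ is false.
  3 (successors {1, 3}): φ is false.
  4 (successors {2}): φ is false.
For instance, at 4:
  At 4: \Diamond r is true, so \neg \Diamond r is false.
    At 4: \Diamond r requires r at some successor in {2}.
      r holds at 2, so \Diamond r is true at 4.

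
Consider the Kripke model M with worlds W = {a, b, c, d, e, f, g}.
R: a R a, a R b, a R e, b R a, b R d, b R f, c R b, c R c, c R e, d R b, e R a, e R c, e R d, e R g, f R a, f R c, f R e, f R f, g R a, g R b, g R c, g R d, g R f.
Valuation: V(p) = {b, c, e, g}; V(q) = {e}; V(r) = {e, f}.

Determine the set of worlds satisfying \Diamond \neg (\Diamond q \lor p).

Let φ = \Diamond \neg (\Diamond q \lor p). Evaluate φ at each world:
  a (successors {a, b, e}): φ is false.
  b (successors {a, d, f}): φ is true.
  c (successors {b, c, e}): φ is false.
  d (successors {b}): φ is false.
  e (successors {a, c, d, g}): φ is true.
  f (successors {a, c, e, f}): φ is false.
  g (successors {a, b, c, d, f}): φ is true.
For instance, at a:
  At a: \Diamond \neg (\Diamond q \lor p) requires \neg (\Diamond q \lor p) at some successor in {a, b, e}.
    At a: \neg (\Diamond q \lor p) is false.
    At b: \neg (\Diamond q \lor p) is false.
    At e: \neg (\Diamond q \lor p) is false.
  So \Diamond \neg (\Diamond q \lor p) is false at a.
Satisfying worlds: {b, e, g}

b, e, g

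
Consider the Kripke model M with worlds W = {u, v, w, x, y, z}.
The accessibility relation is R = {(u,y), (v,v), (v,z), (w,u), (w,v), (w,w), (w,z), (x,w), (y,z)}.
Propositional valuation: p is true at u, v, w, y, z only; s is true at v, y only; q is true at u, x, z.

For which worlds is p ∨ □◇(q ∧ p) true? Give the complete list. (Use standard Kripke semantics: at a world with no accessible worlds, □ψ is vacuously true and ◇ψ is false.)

Recall that □ψ holds at a world iff ψ holds at every accessible world, and ◇ψ holds iff ψ holds at some accessible world.
Let φ = p ∨ □◇(q ∧ p). Evaluate φ at each world:
  u (successors {y}): φ is true.
  v (successors {v, z}): φ is true.
  w (successors {u, v, w, z}): φ is true.
  x (successors {w}): φ is true.
  y (successors {z}): φ is true.
  z (successors ∅): φ is true.
For instance, at v:
  At v: p is true, □◇(q ∧ p) is false, so p ∨ □◇(q ∧ p) is true.
    At v: □◇(q ∧ p) requires ◇(q ∧ p) at every successor {v, z}.
      ◇(q ∧ p) fails at z, so □◇(q ∧ p) is false at v.
Satisfying worlds: {u, v, w, x, y, z}

u, v, w, x, y, z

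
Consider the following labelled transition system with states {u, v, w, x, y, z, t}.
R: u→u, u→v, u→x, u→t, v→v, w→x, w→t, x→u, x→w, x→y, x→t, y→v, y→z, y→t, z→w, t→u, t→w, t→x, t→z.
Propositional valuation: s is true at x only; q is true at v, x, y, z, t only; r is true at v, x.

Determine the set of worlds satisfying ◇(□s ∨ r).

u, v, w, y, t

Let φ = ◇(□s ∨ r). Evaluate φ at each world:
  u (successors {u, v, x, t}): φ is true.
  v (successors {v}): φ is true.
  w (successors {x, t}): φ is true.
  x (successors {u, w, y, t}): φ is false.
  y (successors {v, z, t}): φ is true.
  z (successors {w}): φ is false.
  t (successors {u, w, x, z}): φ is true.
For instance, at w:
  At w: ◇(□s ∨ r) requires □s ∨ r at some successor in {x, t}.
    □s ∨ r holds at x, so ◇(□s ∨ r) is true at w.
      At x: □s is false, r is true, so □s ∨ r is true.
Satisfying worlds: {u, v, w, y, t}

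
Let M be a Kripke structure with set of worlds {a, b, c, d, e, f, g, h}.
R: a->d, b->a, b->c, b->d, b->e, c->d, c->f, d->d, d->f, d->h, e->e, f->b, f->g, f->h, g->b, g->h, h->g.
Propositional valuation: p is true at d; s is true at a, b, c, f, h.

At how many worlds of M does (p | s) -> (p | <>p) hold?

Let φ = (p | s) -> (p | <>p). Evaluate φ at each world:
  a (successors {d}): φ is true.
  b (successors {a, c, d, e}): φ is true.
  c (successors {d, f}): φ is true.
  d (successors {d, f, h}): φ is true.
  e (successors {e}): φ is true.
  f (successors {b, g, h}): φ is false.
  g (successors {b, h}): φ is true.
  h (successors {g}): φ is false.
For instance, at g:
  At g: p | s is false, p | <>p is false, so (p | s) -> (p | <>p) is true.
    At g: p is false, <>p is false, so p | <>p is false.
      At g: <>p requires p at some successor in {b, h}.
        At b: p is false.
        At h: p is false.
      So <>p is false at g.
Satisfying worlds: {a, b, c, d, e, g}

6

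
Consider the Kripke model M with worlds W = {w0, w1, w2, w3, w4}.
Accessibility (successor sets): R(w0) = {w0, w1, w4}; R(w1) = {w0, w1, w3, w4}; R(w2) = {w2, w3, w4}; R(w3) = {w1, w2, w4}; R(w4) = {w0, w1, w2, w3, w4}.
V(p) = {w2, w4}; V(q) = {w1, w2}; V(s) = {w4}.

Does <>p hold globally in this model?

Yes

Recall that <>ψ holds at a world iff ψ holds at some accessible world.
Let φ = <>p. Evaluate φ at each world:
  w0 (successors {w0, w1, w4}): φ is true.
  w1 (successors {w0, w1, w3, w4}): φ is true.
  w2 (successors {w2, w3, w4}): φ is true.
  w3 (successors {w1, w2, w4}): φ is true.
  w4 (successors {w0, w1, w2, w3, w4}): φ is true.
For instance, at w3:
  At w3: <>p requires p at some successor in {w1, w2, w4}.
    p holds at w2, so <>p is true at w3.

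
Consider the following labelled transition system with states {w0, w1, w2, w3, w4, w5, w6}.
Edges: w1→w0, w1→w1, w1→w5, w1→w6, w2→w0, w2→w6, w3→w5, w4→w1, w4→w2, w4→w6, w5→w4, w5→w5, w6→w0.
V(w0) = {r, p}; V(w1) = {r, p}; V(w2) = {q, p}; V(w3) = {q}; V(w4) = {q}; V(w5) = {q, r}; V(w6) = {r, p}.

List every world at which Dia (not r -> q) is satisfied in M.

Recall that Dia ψ holds at a world iff ψ holds at some accessible world.
Let φ = Dia (not r -> q). Evaluate φ at each world:
  w0 (successors ∅): φ is false.
  w1 (successors {w0, w1, w5, w6}): φ is true.
  w2 (successors {w0, w6}): φ is true.
  w3 (successors {w5}): φ is true.
  w4 (successors {w1, w2, w6}): φ is true.
  w5 (successors {w4, w5}): φ is true.
  w6 (successors {w0}): φ is true.
For instance, at w6:
  At w6: Dia (not r -> q) requires not r -> q at some successor in {w0}.
    not r -> q holds at w0, so Dia (not r -> q) is true at w6.
Satisfying worlds: {w1, w2, w3, w4, w5, w6}

w1, w2, w3, w4, w5, w6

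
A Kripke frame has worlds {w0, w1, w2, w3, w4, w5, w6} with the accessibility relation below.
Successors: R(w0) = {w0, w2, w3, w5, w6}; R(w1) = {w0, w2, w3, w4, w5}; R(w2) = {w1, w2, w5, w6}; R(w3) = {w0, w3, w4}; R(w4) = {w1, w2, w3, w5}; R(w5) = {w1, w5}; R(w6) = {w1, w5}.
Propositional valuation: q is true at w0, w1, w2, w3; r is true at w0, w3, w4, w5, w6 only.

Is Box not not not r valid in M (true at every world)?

No

Let φ = Box not not not r. Evaluate φ at each world:
  w0 (successors {w0, w2, w3, w5, w6}): φ is false.
  w1 (successors {w0, w2, w3, w4, w5}): φ is false.
  w2 (successors {w1, w2, w5, w6}): φ is false.
  w3 (successors {w0, w3, w4}): φ is false.
  w4 (successors {w1, w2, w3, w5}): φ is false.
  w5 (successors {w1, w5}): φ is false.
  w6 (successors {w1, w5}): φ is false.
Detail at w0 (counterexample):
  At w0: Box not not not r requires not not not r at every successor {w0, w2, w3, w5, w6}.
    not not not r fails at w0, so Box not not not r is false at w0.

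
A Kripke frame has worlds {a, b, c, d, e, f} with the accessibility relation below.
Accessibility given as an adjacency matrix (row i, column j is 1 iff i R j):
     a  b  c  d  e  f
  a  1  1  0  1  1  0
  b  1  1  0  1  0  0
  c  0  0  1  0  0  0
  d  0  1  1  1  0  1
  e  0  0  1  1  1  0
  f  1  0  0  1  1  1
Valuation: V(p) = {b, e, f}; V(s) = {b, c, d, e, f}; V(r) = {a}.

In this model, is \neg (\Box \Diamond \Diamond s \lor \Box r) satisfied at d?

At d: \Box \Diamond \Diamond s \lor \Box r is true, so \neg (\Box \Diamond \Diamond s \lor \Box r) is false.
  At d: \Box \Diamond \Diamond s is true, \Box r is false, so \Box \Diamond \Diamond s \lor \Box r is true.
    At d: \Box \Diamond \Diamond s requires \Diamond \Diamond s at every successor {b, c, d, f}.
      At b: \Diamond \Diamond s is true.
      At c: \Diamond \Diamond s is true.
      At d: \Diamond \Diamond s is true.
      At f: \Diamond \Diamond s is true.
    So \Box \Diamond \Diamond s is true at d.
    At d: \Box r requires r at every successor {b, c, d, f}.
      r fails at b, so \Box r is false at d.

No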